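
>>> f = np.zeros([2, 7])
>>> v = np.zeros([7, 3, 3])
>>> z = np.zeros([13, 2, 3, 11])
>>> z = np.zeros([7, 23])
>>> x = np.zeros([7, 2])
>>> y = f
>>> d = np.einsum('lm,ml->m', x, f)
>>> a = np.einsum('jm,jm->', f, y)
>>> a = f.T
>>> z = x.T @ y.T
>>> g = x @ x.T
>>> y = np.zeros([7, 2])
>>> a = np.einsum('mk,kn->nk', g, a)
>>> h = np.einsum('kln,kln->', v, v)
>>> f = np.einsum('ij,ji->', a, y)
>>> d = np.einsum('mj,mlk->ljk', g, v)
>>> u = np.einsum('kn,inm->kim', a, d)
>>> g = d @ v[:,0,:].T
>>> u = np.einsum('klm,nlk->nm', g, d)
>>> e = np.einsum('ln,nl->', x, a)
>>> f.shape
()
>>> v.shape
(7, 3, 3)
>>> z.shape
(2, 2)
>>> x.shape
(7, 2)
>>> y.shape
(7, 2)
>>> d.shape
(3, 7, 3)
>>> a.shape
(2, 7)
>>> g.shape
(3, 7, 7)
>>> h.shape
()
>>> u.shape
(3, 7)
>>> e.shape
()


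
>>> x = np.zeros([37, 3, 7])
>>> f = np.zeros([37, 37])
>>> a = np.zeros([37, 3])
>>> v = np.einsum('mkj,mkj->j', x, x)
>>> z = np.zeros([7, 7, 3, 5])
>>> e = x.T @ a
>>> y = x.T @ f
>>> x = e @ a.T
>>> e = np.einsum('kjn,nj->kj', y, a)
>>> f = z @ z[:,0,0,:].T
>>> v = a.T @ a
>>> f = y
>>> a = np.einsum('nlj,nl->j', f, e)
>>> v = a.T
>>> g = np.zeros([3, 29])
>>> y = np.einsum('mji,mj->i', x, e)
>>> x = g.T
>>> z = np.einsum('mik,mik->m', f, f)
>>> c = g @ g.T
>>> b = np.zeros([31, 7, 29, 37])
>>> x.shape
(29, 3)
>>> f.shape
(7, 3, 37)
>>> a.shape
(37,)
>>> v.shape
(37,)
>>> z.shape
(7,)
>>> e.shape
(7, 3)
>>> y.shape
(37,)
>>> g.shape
(3, 29)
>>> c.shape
(3, 3)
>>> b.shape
(31, 7, 29, 37)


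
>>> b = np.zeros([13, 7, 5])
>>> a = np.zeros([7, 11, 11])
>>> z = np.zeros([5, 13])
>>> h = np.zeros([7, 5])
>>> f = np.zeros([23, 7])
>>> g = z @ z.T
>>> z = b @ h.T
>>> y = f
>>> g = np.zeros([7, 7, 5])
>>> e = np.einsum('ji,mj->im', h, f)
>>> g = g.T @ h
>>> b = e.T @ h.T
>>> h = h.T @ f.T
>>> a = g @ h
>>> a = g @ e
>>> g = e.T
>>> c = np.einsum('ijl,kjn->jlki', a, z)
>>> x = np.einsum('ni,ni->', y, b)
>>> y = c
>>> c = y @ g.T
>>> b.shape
(23, 7)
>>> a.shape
(5, 7, 23)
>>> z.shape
(13, 7, 7)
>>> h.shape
(5, 23)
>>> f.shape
(23, 7)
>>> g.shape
(23, 5)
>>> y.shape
(7, 23, 13, 5)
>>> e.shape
(5, 23)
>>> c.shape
(7, 23, 13, 23)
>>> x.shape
()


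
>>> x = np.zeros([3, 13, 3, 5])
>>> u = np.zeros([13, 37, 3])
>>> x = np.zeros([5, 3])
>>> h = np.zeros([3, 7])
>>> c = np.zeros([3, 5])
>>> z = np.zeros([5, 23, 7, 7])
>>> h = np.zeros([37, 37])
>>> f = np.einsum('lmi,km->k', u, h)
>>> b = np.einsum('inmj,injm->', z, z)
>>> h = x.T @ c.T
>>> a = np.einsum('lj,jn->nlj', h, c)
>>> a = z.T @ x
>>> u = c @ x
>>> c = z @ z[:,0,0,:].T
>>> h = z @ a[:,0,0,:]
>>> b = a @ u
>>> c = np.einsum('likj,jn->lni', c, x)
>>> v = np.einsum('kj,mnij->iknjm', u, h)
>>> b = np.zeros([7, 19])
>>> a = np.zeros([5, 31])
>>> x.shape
(5, 3)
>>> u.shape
(3, 3)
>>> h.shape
(5, 23, 7, 3)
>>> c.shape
(5, 3, 23)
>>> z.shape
(5, 23, 7, 7)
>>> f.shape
(37,)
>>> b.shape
(7, 19)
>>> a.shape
(5, 31)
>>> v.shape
(7, 3, 23, 3, 5)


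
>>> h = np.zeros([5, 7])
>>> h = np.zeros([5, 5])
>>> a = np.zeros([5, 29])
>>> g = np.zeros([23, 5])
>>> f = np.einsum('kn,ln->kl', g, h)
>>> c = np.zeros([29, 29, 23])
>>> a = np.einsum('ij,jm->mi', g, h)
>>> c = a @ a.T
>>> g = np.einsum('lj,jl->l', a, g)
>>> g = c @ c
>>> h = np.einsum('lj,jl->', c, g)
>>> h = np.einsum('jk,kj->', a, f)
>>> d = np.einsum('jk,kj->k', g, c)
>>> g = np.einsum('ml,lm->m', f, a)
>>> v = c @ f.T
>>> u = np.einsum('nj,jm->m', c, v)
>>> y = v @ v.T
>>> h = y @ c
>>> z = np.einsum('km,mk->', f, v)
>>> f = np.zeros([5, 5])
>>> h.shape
(5, 5)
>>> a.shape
(5, 23)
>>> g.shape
(23,)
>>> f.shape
(5, 5)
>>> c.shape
(5, 5)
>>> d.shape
(5,)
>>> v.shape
(5, 23)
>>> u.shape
(23,)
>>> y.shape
(5, 5)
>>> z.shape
()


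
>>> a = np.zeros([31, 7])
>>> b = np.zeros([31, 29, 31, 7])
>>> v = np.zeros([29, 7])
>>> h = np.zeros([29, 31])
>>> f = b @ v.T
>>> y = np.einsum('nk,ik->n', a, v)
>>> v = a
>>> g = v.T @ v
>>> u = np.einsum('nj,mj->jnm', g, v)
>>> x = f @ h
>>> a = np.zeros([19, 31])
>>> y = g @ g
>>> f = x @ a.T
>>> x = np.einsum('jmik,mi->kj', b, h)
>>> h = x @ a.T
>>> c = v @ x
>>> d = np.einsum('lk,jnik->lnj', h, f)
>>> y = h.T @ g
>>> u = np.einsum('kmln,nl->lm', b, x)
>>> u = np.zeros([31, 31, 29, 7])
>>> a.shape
(19, 31)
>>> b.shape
(31, 29, 31, 7)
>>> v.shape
(31, 7)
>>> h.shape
(7, 19)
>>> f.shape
(31, 29, 31, 19)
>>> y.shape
(19, 7)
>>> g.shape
(7, 7)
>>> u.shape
(31, 31, 29, 7)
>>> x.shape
(7, 31)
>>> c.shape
(31, 31)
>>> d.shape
(7, 29, 31)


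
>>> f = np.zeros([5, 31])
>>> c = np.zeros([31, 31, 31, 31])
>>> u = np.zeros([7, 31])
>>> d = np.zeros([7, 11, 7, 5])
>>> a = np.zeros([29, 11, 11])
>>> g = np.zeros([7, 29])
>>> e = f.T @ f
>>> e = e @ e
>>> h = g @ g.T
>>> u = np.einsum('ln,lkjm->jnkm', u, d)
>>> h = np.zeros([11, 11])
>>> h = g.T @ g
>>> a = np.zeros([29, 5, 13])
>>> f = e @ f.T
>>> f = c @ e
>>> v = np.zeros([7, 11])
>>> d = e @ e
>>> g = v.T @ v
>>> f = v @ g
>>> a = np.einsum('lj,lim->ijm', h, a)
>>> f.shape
(7, 11)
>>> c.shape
(31, 31, 31, 31)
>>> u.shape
(7, 31, 11, 5)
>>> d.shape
(31, 31)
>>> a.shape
(5, 29, 13)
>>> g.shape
(11, 11)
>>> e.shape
(31, 31)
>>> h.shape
(29, 29)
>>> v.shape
(7, 11)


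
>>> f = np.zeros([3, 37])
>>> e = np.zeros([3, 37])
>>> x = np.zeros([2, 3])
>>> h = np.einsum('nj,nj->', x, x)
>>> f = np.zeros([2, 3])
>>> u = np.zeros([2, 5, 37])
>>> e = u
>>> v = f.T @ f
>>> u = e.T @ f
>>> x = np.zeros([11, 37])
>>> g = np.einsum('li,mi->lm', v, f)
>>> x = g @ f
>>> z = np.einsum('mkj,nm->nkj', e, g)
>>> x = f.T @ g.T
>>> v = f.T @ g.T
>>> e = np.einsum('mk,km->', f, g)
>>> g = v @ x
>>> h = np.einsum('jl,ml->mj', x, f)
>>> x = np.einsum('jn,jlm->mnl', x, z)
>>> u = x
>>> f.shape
(2, 3)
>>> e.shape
()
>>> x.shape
(37, 3, 5)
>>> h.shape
(2, 3)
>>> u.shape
(37, 3, 5)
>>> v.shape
(3, 3)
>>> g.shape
(3, 3)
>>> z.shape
(3, 5, 37)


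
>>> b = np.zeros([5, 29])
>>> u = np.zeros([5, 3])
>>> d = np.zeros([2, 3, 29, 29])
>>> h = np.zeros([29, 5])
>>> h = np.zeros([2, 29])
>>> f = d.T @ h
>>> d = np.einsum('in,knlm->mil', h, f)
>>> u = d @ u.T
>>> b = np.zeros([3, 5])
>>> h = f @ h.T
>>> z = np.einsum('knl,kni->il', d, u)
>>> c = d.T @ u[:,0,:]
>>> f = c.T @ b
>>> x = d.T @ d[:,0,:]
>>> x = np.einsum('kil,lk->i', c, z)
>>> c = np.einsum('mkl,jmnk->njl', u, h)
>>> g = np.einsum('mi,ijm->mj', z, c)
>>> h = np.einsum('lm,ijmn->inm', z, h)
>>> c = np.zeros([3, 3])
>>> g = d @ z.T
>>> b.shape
(3, 5)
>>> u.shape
(29, 2, 5)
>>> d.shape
(29, 2, 3)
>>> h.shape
(29, 2, 3)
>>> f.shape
(5, 2, 5)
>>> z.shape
(5, 3)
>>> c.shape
(3, 3)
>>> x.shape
(2,)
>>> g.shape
(29, 2, 5)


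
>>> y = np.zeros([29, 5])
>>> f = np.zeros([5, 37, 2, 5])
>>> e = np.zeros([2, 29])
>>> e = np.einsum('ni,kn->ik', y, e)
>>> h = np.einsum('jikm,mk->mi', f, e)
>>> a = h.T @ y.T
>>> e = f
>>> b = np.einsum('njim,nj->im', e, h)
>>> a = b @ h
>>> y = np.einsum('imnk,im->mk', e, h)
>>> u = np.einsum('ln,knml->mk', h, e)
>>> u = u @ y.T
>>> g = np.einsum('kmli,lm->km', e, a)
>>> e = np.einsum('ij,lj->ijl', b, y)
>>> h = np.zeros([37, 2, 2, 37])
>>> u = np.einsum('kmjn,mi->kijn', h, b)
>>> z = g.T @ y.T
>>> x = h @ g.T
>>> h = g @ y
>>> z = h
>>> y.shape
(37, 5)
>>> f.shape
(5, 37, 2, 5)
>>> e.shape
(2, 5, 37)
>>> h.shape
(5, 5)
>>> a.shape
(2, 37)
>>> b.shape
(2, 5)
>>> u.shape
(37, 5, 2, 37)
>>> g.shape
(5, 37)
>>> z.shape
(5, 5)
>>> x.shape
(37, 2, 2, 5)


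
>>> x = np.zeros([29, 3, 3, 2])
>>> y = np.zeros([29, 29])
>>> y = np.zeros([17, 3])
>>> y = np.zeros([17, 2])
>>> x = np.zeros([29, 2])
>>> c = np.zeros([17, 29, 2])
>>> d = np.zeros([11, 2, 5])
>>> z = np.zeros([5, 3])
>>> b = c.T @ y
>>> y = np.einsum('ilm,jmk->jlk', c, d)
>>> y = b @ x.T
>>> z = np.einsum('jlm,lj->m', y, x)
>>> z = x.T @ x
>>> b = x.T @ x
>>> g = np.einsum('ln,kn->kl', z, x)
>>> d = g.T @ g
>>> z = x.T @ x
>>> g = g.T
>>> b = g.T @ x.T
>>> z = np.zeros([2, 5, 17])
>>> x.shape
(29, 2)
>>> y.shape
(2, 29, 29)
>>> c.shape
(17, 29, 2)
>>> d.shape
(2, 2)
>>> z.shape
(2, 5, 17)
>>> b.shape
(29, 29)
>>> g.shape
(2, 29)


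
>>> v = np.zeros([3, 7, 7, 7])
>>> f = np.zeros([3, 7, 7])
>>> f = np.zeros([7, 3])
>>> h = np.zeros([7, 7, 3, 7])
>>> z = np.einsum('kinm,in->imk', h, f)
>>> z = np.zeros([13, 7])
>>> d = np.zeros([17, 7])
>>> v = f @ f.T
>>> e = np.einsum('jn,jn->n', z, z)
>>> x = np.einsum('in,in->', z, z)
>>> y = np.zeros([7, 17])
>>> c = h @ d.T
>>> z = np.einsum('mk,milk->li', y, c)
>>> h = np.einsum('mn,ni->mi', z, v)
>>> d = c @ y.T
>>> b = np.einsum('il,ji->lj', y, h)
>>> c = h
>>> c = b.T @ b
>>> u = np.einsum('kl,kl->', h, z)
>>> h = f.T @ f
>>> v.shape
(7, 7)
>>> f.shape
(7, 3)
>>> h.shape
(3, 3)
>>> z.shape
(3, 7)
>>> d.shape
(7, 7, 3, 7)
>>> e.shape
(7,)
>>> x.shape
()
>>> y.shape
(7, 17)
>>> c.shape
(3, 3)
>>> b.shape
(17, 3)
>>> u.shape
()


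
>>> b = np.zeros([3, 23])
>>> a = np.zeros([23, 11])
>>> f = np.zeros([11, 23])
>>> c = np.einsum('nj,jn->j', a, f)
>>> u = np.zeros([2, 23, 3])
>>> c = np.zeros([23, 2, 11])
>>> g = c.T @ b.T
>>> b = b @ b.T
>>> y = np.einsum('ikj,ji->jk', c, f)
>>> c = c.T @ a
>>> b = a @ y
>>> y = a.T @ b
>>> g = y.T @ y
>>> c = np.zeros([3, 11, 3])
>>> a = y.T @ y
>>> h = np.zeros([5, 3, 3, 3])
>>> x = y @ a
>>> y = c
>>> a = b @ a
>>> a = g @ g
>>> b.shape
(23, 2)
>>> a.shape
(2, 2)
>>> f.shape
(11, 23)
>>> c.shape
(3, 11, 3)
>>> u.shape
(2, 23, 3)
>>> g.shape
(2, 2)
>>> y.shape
(3, 11, 3)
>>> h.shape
(5, 3, 3, 3)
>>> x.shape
(11, 2)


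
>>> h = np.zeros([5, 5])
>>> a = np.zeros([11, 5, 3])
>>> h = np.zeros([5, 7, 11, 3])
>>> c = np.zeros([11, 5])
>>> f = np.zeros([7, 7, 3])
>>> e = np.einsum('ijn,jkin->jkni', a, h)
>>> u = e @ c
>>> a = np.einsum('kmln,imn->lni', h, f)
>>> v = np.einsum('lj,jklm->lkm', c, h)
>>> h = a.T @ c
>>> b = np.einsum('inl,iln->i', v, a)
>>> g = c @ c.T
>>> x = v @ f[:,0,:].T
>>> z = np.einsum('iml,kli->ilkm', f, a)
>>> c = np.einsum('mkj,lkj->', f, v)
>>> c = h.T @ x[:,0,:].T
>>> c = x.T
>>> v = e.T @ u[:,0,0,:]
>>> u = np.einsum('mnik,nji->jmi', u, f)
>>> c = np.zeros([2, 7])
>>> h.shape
(7, 3, 5)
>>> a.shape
(11, 3, 7)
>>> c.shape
(2, 7)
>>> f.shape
(7, 7, 3)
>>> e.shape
(5, 7, 3, 11)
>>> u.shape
(7, 5, 3)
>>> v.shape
(11, 3, 7, 5)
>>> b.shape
(11,)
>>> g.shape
(11, 11)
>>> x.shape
(11, 7, 7)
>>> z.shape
(7, 3, 11, 7)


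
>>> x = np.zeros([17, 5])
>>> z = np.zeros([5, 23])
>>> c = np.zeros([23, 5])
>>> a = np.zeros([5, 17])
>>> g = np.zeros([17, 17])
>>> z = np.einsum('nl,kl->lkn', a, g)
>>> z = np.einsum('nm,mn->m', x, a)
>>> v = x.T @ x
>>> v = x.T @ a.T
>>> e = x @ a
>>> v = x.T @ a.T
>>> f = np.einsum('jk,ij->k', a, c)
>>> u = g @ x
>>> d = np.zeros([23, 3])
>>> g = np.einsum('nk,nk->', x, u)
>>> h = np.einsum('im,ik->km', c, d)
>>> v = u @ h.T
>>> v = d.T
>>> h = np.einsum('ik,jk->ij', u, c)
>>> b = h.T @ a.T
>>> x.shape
(17, 5)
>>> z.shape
(5,)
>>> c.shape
(23, 5)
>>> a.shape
(5, 17)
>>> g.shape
()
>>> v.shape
(3, 23)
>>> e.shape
(17, 17)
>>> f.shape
(17,)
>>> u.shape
(17, 5)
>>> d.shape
(23, 3)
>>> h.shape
(17, 23)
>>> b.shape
(23, 5)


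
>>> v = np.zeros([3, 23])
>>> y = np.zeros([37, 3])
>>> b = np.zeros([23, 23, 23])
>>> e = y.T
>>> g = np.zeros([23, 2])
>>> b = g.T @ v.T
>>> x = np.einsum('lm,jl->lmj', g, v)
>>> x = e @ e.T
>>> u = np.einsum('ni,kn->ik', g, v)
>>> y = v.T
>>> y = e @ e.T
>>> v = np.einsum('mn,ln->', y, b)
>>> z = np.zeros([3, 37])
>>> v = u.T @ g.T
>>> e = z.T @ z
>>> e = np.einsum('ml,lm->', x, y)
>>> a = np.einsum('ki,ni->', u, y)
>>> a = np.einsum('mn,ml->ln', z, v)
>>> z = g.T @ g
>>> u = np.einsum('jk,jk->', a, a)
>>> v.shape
(3, 23)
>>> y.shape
(3, 3)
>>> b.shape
(2, 3)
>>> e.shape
()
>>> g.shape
(23, 2)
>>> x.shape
(3, 3)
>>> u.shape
()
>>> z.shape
(2, 2)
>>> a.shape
(23, 37)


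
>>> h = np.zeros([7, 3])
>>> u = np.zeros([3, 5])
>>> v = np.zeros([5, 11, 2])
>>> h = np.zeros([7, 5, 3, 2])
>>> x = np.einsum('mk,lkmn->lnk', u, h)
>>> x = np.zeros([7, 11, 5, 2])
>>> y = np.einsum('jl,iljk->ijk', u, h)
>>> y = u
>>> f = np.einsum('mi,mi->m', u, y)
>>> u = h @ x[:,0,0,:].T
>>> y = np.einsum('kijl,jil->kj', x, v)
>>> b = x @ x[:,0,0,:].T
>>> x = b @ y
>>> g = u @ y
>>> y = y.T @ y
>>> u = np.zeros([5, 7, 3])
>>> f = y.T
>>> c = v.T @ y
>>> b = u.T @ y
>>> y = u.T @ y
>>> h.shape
(7, 5, 3, 2)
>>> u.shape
(5, 7, 3)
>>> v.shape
(5, 11, 2)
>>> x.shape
(7, 11, 5, 5)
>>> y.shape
(3, 7, 5)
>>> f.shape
(5, 5)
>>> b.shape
(3, 7, 5)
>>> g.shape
(7, 5, 3, 5)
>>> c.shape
(2, 11, 5)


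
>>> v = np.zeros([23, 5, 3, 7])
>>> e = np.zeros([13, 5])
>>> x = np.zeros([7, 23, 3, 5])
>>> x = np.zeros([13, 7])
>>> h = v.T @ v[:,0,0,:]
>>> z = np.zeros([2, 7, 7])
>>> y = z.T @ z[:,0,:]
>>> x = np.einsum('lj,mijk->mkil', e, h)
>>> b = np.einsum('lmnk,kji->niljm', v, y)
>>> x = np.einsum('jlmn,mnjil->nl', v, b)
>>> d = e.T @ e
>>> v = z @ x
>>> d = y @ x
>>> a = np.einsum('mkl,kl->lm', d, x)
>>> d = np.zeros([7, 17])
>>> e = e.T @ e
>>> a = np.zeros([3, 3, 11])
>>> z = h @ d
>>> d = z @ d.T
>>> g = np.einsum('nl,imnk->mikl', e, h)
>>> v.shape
(2, 7, 5)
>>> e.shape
(5, 5)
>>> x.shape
(7, 5)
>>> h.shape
(7, 3, 5, 7)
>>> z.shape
(7, 3, 5, 17)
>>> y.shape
(7, 7, 7)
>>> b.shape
(3, 7, 23, 7, 5)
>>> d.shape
(7, 3, 5, 7)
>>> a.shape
(3, 3, 11)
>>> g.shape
(3, 7, 7, 5)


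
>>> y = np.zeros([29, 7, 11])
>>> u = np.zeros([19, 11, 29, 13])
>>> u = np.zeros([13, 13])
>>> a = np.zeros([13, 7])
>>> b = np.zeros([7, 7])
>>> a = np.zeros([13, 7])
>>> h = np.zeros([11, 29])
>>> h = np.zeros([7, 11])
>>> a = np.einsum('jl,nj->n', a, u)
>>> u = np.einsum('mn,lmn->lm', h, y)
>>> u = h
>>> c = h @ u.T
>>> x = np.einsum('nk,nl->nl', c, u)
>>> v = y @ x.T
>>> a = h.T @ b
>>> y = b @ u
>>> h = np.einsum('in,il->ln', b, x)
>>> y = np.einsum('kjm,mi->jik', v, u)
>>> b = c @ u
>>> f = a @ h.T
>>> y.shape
(7, 11, 29)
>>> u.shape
(7, 11)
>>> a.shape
(11, 7)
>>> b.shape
(7, 11)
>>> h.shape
(11, 7)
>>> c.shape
(7, 7)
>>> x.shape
(7, 11)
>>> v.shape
(29, 7, 7)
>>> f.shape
(11, 11)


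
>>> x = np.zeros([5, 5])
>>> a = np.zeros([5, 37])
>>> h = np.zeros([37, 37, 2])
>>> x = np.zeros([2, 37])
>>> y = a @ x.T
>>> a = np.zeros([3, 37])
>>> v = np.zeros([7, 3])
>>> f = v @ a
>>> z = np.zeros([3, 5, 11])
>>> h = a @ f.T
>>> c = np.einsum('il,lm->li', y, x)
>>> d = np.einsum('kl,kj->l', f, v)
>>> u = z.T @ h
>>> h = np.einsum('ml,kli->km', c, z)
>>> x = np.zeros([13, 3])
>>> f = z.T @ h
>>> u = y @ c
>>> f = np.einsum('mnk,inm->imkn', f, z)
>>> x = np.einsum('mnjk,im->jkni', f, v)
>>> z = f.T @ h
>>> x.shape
(2, 5, 11, 7)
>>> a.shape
(3, 37)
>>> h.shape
(3, 2)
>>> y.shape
(5, 2)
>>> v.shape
(7, 3)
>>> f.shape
(3, 11, 2, 5)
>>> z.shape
(5, 2, 11, 2)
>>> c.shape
(2, 5)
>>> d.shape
(37,)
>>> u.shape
(5, 5)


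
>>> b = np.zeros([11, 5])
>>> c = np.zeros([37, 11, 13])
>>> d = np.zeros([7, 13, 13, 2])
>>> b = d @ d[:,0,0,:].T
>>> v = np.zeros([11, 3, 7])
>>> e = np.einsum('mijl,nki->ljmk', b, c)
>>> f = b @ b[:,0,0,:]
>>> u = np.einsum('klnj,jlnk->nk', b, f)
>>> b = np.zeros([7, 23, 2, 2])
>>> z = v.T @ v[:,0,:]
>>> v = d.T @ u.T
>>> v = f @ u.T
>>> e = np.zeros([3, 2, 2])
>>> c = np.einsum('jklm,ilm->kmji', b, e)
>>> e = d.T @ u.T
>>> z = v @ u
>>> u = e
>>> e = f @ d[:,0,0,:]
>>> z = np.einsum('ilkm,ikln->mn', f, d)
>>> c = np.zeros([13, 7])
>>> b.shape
(7, 23, 2, 2)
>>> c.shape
(13, 7)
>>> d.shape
(7, 13, 13, 2)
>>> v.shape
(7, 13, 13, 13)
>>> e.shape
(7, 13, 13, 2)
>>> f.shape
(7, 13, 13, 7)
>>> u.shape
(2, 13, 13, 13)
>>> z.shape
(7, 2)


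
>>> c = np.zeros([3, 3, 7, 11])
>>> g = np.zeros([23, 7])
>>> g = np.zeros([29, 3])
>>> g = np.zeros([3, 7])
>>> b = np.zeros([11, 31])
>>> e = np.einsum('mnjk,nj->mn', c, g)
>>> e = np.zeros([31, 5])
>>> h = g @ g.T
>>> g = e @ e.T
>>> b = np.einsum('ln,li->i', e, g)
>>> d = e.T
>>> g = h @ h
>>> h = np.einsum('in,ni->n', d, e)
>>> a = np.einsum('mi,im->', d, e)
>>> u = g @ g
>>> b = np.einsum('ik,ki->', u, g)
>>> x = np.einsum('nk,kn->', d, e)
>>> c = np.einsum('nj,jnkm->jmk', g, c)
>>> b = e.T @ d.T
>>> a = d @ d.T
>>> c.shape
(3, 11, 7)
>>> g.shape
(3, 3)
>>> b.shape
(5, 5)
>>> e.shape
(31, 5)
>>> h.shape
(31,)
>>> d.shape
(5, 31)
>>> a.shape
(5, 5)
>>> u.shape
(3, 3)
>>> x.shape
()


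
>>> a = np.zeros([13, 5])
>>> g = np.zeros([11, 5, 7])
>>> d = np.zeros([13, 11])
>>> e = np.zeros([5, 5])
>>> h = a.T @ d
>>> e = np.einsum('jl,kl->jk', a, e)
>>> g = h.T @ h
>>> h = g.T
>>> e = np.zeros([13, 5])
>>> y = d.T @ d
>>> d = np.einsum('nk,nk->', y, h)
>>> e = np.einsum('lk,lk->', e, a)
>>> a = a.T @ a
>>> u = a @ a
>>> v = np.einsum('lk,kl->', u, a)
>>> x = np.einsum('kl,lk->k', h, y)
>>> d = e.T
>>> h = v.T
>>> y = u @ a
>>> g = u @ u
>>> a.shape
(5, 5)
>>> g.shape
(5, 5)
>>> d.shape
()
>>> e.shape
()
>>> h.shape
()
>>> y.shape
(5, 5)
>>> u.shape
(5, 5)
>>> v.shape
()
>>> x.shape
(11,)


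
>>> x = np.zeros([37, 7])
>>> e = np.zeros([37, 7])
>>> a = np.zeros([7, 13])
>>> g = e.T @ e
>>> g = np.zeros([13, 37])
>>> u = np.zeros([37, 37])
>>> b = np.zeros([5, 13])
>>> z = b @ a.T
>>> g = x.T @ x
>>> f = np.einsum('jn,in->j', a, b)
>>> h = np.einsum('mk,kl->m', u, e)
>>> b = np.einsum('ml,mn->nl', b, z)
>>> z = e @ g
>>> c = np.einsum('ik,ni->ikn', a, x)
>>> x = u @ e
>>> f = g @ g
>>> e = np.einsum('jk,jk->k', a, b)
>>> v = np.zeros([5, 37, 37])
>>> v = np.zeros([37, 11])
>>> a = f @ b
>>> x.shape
(37, 7)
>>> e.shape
(13,)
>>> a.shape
(7, 13)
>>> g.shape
(7, 7)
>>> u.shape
(37, 37)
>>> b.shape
(7, 13)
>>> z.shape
(37, 7)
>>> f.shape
(7, 7)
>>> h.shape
(37,)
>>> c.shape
(7, 13, 37)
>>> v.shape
(37, 11)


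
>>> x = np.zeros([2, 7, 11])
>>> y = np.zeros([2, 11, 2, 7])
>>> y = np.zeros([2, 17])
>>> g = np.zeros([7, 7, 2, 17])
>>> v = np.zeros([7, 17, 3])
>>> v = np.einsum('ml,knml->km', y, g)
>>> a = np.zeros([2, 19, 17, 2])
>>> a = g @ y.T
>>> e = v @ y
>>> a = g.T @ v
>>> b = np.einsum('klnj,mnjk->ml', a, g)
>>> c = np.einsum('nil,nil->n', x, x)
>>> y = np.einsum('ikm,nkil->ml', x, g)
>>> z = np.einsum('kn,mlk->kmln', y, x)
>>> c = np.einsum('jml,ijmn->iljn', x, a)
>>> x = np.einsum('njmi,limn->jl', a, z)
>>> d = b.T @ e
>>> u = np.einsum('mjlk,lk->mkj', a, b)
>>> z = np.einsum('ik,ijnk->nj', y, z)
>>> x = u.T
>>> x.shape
(2, 2, 17)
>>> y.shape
(11, 17)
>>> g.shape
(7, 7, 2, 17)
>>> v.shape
(7, 2)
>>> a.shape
(17, 2, 7, 2)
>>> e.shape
(7, 17)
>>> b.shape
(7, 2)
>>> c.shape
(17, 11, 2, 2)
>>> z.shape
(7, 2)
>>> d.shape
(2, 17)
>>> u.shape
(17, 2, 2)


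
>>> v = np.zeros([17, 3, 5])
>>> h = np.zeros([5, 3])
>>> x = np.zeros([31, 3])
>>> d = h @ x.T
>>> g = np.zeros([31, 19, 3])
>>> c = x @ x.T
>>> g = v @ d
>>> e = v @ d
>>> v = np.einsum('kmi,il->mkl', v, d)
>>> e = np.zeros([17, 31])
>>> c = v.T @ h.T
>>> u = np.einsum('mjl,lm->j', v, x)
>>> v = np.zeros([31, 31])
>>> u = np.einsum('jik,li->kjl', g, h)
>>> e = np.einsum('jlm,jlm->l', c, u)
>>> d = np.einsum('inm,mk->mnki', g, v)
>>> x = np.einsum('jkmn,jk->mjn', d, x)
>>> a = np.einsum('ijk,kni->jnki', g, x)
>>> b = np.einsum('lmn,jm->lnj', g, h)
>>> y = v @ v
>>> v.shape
(31, 31)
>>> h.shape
(5, 3)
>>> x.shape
(31, 31, 17)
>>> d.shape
(31, 3, 31, 17)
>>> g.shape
(17, 3, 31)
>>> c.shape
(31, 17, 5)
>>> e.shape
(17,)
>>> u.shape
(31, 17, 5)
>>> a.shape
(3, 31, 31, 17)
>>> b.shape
(17, 31, 5)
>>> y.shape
(31, 31)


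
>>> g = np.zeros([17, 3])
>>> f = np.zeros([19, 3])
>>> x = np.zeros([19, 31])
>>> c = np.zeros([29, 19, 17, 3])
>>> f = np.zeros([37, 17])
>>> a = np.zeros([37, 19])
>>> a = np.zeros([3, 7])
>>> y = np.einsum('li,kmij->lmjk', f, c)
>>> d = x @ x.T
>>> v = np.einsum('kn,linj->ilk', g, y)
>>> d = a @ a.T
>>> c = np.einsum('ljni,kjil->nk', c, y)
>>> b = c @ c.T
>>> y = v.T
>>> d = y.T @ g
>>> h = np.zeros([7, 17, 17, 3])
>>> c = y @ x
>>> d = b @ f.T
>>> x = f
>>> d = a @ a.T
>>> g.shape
(17, 3)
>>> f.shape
(37, 17)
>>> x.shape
(37, 17)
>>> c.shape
(17, 37, 31)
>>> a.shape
(3, 7)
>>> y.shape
(17, 37, 19)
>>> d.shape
(3, 3)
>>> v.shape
(19, 37, 17)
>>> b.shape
(17, 17)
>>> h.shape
(7, 17, 17, 3)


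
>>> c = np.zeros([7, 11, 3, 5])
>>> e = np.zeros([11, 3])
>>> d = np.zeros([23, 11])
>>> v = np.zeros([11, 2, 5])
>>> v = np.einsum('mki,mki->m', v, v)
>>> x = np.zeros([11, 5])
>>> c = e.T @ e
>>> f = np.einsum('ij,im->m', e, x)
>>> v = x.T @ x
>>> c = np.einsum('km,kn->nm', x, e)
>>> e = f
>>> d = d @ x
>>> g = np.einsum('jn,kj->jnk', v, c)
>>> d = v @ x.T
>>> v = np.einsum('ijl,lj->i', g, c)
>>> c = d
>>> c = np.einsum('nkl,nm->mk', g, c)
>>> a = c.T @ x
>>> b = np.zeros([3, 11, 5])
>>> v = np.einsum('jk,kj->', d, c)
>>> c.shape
(11, 5)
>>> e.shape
(5,)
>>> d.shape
(5, 11)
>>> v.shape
()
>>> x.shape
(11, 5)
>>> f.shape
(5,)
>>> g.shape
(5, 5, 3)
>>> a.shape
(5, 5)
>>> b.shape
(3, 11, 5)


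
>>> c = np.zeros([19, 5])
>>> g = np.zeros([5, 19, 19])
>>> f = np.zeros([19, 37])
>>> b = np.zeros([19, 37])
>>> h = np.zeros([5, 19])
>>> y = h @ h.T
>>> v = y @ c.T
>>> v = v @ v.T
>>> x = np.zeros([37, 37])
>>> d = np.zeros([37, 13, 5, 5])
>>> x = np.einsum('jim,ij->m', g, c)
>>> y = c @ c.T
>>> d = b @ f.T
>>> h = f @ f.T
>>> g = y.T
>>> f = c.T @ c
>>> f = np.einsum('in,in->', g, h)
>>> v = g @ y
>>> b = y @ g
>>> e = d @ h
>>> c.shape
(19, 5)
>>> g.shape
(19, 19)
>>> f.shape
()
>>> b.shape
(19, 19)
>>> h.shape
(19, 19)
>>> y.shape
(19, 19)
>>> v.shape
(19, 19)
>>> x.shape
(19,)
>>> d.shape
(19, 19)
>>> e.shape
(19, 19)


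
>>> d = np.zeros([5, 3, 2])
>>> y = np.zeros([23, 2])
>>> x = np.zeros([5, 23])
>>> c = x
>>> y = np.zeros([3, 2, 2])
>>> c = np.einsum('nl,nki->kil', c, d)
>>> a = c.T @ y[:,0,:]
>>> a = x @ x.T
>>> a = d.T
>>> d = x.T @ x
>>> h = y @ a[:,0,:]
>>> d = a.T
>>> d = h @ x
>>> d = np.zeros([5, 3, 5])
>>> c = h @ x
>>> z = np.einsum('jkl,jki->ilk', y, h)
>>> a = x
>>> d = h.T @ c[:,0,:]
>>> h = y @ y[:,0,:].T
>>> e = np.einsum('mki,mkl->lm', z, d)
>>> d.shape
(5, 2, 23)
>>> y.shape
(3, 2, 2)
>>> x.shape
(5, 23)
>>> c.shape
(3, 2, 23)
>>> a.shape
(5, 23)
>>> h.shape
(3, 2, 3)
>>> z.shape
(5, 2, 2)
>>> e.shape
(23, 5)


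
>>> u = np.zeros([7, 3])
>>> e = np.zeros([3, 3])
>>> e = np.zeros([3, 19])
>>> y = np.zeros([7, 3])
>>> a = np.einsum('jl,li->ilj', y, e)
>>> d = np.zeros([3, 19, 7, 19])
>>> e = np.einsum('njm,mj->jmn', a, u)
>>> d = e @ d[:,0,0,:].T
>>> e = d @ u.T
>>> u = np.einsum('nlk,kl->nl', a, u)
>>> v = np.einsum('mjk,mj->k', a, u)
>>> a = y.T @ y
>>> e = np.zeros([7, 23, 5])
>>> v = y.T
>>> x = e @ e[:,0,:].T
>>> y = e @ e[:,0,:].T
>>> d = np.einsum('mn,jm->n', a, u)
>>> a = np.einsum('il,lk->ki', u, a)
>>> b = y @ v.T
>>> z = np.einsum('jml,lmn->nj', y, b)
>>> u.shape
(19, 3)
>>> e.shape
(7, 23, 5)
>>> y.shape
(7, 23, 7)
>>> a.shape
(3, 19)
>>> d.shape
(3,)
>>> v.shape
(3, 7)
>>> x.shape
(7, 23, 7)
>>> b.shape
(7, 23, 3)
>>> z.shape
(3, 7)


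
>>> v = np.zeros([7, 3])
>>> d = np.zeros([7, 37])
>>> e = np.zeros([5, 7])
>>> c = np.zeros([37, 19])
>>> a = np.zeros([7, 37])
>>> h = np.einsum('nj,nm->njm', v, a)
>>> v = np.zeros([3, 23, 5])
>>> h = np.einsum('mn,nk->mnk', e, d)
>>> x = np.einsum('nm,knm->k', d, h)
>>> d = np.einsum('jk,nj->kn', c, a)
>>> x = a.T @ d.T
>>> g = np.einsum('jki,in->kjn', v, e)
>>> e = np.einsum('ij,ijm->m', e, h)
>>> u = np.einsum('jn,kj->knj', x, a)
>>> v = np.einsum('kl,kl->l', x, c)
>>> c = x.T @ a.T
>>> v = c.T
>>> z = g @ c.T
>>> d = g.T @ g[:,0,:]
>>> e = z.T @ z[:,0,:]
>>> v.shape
(7, 19)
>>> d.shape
(7, 3, 7)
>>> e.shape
(19, 3, 19)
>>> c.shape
(19, 7)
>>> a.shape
(7, 37)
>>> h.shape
(5, 7, 37)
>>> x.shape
(37, 19)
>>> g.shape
(23, 3, 7)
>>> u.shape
(7, 19, 37)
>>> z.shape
(23, 3, 19)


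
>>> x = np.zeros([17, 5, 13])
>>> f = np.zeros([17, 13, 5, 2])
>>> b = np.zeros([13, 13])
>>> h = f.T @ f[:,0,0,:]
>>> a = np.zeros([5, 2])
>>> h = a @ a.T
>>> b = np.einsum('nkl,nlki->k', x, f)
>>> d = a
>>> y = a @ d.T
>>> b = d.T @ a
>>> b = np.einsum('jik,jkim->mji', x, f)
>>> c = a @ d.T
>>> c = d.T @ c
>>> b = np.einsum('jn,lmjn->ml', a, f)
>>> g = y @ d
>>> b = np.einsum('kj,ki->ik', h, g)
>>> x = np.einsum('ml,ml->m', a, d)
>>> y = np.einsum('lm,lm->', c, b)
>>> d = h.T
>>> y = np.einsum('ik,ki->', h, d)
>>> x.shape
(5,)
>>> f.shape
(17, 13, 5, 2)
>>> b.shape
(2, 5)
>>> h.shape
(5, 5)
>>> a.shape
(5, 2)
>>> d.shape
(5, 5)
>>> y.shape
()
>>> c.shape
(2, 5)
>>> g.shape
(5, 2)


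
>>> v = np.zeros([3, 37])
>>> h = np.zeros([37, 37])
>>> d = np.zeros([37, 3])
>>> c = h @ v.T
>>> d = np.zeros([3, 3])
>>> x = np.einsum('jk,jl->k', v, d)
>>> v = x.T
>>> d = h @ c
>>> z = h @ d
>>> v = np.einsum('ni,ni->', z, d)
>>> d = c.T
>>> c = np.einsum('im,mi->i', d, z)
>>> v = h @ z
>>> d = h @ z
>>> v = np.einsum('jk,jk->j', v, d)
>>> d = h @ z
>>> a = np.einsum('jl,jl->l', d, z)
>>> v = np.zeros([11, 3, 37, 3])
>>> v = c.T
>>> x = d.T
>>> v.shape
(3,)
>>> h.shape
(37, 37)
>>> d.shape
(37, 3)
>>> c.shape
(3,)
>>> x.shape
(3, 37)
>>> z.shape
(37, 3)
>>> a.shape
(3,)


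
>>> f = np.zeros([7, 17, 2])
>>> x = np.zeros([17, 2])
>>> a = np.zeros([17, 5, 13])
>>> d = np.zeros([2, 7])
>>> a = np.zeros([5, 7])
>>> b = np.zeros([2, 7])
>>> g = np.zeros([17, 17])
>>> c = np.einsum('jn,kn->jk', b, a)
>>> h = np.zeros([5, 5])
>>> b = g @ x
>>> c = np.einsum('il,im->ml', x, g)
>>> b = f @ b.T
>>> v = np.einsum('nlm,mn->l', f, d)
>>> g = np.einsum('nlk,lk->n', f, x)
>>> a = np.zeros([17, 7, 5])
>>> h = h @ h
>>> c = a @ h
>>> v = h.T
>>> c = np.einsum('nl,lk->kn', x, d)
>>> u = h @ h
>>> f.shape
(7, 17, 2)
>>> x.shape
(17, 2)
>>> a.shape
(17, 7, 5)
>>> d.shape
(2, 7)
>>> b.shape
(7, 17, 17)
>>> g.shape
(7,)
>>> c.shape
(7, 17)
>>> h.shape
(5, 5)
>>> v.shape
(5, 5)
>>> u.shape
(5, 5)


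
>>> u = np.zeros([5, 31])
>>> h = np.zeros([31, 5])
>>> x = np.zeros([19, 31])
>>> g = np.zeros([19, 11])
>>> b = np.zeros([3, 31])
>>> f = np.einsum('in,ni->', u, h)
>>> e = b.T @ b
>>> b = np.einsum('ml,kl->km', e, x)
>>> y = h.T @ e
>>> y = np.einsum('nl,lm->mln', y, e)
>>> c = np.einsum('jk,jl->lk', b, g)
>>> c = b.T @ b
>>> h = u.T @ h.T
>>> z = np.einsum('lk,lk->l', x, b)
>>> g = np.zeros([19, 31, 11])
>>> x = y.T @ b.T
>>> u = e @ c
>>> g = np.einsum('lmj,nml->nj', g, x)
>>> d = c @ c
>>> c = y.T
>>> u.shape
(31, 31)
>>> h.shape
(31, 31)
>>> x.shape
(5, 31, 19)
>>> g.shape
(5, 11)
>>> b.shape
(19, 31)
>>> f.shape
()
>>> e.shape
(31, 31)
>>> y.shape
(31, 31, 5)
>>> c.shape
(5, 31, 31)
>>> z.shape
(19,)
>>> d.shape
(31, 31)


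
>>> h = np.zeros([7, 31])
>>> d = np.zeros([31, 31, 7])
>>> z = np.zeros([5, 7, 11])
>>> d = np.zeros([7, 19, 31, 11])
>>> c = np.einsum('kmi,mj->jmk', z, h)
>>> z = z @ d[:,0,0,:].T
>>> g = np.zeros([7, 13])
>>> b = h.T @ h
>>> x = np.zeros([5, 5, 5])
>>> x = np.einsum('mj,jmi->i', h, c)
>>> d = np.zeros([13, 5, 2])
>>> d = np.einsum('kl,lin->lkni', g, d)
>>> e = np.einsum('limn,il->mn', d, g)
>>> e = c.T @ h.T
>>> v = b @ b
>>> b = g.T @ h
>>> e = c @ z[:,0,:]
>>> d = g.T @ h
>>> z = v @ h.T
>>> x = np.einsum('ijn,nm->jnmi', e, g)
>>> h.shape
(7, 31)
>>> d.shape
(13, 31)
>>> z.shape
(31, 7)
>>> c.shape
(31, 7, 5)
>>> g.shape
(7, 13)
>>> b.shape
(13, 31)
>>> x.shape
(7, 7, 13, 31)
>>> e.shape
(31, 7, 7)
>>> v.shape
(31, 31)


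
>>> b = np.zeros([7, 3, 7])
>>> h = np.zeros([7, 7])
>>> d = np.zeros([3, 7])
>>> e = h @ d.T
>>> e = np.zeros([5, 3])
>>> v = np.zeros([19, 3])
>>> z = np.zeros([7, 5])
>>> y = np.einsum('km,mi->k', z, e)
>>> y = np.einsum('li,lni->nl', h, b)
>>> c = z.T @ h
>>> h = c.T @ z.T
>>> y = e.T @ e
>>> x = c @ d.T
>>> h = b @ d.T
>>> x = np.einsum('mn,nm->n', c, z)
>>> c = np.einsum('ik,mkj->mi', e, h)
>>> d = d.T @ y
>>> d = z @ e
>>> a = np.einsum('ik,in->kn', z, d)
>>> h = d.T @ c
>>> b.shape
(7, 3, 7)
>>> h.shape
(3, 5)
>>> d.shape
(7, 3)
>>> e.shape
(5, 3)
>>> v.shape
(19, 3)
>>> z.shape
(7, 5)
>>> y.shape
(3, 3)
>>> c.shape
(7, 5)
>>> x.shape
(7,)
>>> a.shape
(5, 3)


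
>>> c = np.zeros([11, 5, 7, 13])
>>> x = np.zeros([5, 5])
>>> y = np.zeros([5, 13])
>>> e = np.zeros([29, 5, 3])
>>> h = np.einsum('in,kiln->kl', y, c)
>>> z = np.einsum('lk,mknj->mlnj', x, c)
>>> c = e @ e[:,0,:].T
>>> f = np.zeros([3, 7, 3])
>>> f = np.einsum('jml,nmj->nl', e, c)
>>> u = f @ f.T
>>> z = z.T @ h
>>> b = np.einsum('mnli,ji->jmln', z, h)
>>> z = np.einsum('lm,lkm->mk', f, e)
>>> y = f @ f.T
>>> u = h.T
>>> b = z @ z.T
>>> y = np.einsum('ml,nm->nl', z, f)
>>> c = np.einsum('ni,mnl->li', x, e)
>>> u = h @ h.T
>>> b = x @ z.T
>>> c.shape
(3, 5)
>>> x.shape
(5, 5)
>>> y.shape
(29, 5)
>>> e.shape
(29, 5, 3)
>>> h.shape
(11, 7)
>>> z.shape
(3, 5)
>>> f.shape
(29, 3)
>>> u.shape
(11, 11)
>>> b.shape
(5, 3)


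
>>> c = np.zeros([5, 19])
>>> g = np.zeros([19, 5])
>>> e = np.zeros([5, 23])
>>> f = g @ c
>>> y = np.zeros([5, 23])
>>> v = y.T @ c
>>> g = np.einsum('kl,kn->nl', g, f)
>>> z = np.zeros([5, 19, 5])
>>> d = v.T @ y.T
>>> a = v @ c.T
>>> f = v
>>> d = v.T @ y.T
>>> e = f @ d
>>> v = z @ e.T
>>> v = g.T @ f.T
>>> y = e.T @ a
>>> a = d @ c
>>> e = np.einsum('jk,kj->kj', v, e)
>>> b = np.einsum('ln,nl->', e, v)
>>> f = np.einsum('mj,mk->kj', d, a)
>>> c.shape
(5, 19)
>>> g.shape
(19, 5)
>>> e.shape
(23, 5)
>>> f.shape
(19, 5)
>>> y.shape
(5, 5)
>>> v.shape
(5, 23)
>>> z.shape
(5, 19, 5)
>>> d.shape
(19, 5)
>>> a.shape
(19, 19)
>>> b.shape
()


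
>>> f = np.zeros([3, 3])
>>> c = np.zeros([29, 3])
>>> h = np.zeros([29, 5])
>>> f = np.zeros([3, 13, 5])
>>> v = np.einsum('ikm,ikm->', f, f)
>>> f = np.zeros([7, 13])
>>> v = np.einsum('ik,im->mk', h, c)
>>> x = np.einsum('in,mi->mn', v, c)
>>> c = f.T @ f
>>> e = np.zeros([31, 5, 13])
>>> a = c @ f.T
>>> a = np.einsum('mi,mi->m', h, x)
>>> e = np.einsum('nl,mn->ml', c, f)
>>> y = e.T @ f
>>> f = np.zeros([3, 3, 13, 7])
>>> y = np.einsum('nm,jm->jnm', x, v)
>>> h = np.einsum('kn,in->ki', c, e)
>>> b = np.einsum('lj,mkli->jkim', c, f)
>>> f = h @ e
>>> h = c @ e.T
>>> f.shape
(13, 13)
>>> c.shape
(13, 13)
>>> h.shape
(13, 7)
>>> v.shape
(3, 5)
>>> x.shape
(29, 5)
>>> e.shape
(7, 13)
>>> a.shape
(29,)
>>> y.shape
(3, 29, 5)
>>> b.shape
(13, 3, 7, 3)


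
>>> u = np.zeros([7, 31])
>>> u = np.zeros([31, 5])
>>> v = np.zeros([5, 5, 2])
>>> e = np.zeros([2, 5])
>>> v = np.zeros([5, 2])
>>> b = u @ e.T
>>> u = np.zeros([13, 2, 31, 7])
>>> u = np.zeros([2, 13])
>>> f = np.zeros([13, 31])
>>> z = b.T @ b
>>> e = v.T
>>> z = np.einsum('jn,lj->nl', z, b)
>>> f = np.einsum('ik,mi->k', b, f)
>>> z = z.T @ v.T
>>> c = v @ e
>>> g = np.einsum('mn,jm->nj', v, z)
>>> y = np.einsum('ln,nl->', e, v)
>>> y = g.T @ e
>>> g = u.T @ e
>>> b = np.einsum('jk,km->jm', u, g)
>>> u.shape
(2, 13)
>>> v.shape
(5, 2)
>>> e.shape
(2, 5)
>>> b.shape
(2, 5)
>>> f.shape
(2,)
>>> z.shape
(31, 5)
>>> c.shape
(5, 5)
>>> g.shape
(13, 5)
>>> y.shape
(31, 5)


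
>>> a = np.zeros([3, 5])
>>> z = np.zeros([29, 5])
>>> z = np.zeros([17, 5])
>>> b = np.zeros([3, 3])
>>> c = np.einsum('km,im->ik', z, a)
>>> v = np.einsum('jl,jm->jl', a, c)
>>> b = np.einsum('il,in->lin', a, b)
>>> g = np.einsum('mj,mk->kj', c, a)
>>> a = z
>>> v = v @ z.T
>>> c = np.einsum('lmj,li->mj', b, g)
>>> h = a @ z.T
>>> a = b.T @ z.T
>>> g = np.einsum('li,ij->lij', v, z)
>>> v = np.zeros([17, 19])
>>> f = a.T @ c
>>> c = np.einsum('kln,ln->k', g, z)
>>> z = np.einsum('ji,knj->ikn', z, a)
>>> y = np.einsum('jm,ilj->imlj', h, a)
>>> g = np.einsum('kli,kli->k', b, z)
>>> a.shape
(3, 3, 17)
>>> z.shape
(5, 3, 3)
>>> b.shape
(5, 3, 3)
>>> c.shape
(3,)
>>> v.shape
(17, 19)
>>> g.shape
(5,)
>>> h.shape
(17, 17)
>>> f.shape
(17, 3, 3)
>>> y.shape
(3, 17, 3, 17)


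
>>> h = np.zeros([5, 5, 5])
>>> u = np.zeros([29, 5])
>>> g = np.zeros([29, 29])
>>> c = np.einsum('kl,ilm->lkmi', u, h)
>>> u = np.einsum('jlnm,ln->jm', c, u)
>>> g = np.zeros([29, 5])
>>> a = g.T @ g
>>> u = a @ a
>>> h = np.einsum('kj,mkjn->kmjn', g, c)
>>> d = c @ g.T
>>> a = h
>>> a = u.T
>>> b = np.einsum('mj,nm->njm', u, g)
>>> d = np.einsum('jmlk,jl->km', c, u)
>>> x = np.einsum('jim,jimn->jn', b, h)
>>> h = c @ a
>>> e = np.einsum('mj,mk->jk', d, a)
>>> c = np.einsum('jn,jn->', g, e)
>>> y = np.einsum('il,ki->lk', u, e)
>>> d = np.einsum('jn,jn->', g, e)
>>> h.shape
(5, 29, 5, 5)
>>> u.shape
(5, 5)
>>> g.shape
(29, 5)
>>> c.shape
()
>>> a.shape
(5, 5)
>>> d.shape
()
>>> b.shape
(29, 5, 5)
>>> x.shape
(29, 5)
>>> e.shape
(29, 5)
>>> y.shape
(5, 29)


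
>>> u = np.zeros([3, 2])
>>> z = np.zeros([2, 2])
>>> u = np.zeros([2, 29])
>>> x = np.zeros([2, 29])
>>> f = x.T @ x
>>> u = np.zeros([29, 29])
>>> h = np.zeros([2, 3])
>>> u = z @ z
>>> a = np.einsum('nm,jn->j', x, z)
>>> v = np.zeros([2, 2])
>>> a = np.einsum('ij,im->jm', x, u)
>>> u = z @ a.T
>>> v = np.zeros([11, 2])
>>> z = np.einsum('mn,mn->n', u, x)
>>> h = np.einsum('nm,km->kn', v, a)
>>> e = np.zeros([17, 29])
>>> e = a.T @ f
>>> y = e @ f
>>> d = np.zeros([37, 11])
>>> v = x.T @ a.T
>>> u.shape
(2, 29)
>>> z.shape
(29,)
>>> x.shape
(2, 29)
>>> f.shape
(29, 29)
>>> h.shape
(29, 11)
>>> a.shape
(29, 2)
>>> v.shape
(29, 29)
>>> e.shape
(2, 29)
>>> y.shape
(2, 29)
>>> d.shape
(37, 11)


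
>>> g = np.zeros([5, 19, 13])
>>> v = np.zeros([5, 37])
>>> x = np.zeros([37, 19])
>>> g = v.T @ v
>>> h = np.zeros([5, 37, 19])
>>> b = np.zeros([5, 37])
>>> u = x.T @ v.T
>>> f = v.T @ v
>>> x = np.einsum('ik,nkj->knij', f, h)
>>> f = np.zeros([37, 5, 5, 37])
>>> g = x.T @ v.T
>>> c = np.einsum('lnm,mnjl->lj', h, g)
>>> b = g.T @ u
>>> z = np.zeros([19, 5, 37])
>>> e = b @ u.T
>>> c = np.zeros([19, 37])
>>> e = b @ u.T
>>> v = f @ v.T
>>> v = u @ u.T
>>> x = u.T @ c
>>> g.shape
(19, 37, 5, 5)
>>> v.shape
(19, 19)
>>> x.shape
(5, 37)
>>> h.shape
(5, 37, 19)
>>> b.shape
(5, 5, 37, 5)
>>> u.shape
(19, 5)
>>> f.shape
(37, 5, 5, 37)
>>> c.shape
(19, 37)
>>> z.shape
(19, 5, 37)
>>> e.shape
(5, 5, 37, 19)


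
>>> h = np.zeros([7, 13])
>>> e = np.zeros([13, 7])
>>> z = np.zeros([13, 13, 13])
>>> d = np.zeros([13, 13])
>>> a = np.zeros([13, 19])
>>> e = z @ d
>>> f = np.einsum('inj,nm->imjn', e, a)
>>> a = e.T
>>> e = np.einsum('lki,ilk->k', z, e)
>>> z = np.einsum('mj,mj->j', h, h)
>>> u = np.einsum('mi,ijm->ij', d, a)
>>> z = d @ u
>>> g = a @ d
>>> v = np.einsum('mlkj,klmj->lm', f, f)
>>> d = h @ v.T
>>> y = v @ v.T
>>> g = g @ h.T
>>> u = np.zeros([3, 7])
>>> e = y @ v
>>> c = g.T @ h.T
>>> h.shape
(7, 13)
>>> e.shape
(19, 13)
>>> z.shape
(13, 13)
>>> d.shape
(7, 19)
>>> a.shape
(13, 13, 13)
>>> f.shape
(13, 19, 13, 13)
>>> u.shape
(3, 7)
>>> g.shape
(13, 13, 7)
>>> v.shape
(19, 13)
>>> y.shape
(19, 19)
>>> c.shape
(7, 13, 7)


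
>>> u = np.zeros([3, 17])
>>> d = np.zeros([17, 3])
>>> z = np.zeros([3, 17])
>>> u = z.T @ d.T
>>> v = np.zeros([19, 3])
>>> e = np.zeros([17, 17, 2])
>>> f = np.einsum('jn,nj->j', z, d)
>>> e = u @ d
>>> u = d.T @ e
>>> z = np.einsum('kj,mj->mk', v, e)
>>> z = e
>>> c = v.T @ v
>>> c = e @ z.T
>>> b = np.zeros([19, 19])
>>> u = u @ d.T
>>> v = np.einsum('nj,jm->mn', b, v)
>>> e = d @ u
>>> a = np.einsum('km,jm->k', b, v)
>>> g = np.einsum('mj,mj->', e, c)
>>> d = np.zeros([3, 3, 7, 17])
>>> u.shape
(3, 17)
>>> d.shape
(3, 3, 7, 17)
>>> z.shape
(17, 3)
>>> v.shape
(3, 19)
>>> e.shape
(17, 17)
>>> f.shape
(3,)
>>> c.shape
(17, 17)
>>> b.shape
(19, 19)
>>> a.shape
(19,)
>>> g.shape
()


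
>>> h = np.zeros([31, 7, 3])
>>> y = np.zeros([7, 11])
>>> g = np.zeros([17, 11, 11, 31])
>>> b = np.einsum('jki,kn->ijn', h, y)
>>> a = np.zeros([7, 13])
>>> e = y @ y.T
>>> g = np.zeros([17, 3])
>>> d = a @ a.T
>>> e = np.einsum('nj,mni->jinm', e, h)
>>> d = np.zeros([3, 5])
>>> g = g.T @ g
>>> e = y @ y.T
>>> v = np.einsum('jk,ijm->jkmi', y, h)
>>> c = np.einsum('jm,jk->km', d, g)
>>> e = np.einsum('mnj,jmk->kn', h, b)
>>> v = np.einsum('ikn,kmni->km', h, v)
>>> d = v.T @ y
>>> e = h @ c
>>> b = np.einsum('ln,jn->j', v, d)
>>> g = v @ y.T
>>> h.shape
(31, 7, 3)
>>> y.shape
(7, 11)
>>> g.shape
(7, 7)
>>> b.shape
(11,)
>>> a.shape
(7, 13)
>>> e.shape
(31, 7, 5)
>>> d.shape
(11, 11)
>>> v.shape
(7, 11)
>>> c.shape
(3, 5)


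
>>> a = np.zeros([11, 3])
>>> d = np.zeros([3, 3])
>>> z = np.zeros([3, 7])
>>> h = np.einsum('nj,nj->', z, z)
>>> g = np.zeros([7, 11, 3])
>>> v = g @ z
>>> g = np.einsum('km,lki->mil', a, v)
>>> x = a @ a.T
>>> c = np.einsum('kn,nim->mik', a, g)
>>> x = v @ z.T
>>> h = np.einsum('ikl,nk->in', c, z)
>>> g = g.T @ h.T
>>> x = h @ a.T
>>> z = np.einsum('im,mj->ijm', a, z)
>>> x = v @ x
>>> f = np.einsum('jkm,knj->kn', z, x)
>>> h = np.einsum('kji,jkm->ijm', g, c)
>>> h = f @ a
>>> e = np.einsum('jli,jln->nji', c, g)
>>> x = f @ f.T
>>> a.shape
(11, 3)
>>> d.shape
(3, 3)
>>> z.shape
(11, 7, 3)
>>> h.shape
(7, 3)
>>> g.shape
(7, 7, 7)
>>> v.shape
(7, 11, 7)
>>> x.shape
(7, 7)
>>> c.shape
(7, 7, 11)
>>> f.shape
(7, 11)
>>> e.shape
(7, 7, 11)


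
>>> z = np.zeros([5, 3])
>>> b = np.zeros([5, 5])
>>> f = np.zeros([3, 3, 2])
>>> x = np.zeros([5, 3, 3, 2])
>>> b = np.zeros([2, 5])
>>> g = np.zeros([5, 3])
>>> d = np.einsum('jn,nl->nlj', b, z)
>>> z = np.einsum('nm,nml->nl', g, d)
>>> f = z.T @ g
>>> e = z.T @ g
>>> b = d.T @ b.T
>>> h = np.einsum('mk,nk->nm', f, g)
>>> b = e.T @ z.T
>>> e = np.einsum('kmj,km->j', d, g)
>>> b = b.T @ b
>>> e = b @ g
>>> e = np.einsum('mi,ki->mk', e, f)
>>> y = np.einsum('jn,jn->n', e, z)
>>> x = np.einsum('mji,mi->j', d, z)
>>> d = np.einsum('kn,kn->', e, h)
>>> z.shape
(5, 2)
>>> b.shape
(5, 5)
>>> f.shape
(2, 3)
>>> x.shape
(3,)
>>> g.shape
(5, 3)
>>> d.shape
()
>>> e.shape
(5, 2)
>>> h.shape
(5, 2)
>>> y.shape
(2,)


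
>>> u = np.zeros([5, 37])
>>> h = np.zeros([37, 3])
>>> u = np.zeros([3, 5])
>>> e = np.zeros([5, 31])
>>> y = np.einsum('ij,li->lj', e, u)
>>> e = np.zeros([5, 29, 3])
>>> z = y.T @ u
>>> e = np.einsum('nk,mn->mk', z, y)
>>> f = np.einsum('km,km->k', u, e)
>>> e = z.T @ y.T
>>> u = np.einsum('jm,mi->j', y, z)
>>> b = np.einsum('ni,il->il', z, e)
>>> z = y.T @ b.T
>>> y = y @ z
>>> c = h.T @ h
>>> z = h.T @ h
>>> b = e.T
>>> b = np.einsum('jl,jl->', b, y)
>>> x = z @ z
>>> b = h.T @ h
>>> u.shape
(3,)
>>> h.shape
(37, 3)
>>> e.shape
(5, 3)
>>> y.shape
(3, 5)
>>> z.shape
(3, 3)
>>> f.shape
(3,)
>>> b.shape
(3, 3)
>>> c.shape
(3, 3)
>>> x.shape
(3, 3)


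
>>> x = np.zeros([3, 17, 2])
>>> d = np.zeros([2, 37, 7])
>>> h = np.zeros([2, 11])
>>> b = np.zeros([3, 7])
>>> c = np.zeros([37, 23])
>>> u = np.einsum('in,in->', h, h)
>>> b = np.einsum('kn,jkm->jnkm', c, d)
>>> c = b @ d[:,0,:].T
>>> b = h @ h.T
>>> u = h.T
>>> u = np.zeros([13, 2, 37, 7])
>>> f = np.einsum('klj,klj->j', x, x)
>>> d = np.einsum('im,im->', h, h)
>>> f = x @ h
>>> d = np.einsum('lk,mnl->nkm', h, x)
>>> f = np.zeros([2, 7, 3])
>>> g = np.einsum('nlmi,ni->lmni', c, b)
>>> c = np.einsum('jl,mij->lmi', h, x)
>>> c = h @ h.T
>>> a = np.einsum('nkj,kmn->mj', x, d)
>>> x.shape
(3, 17, 2)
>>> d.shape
(17, 11, 3)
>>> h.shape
(2, 11)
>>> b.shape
(2, 2)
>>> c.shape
(2, 2)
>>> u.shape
(13, 2, 37, 7)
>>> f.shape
(2, 7, 3)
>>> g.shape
(23, 37, 2, 2)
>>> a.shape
(11, 2)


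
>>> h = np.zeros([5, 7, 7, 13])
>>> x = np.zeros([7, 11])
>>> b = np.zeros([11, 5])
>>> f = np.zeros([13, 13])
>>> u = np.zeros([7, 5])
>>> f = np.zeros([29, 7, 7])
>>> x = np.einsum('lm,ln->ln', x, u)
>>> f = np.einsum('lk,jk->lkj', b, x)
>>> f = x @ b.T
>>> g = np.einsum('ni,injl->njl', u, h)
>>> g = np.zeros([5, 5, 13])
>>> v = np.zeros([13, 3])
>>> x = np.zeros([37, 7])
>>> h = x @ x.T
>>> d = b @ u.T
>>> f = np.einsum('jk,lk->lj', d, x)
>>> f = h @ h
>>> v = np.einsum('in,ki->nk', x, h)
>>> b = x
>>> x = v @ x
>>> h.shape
(37, 37)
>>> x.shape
(7, 7)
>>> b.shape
(37, 7)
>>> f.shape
(37, 37)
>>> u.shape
(7, 5)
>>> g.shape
(5, 5, 13)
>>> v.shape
(7, 37)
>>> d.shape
(11, 7)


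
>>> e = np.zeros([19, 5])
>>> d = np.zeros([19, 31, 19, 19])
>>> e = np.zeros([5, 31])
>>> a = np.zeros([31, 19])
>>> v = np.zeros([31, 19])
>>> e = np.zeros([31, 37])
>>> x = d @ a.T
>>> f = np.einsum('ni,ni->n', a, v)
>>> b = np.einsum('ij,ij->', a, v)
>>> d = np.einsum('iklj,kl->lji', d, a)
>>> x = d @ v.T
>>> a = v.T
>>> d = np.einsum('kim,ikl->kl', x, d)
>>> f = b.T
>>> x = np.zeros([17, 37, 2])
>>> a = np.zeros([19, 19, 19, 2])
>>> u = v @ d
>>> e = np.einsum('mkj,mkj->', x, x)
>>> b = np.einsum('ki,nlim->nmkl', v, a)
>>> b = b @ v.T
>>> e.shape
()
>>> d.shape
(19, 19)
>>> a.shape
(19, 19, 19, 2)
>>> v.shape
(31, 19)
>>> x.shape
(17, 37, 2)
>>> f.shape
()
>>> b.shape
(19, 2, 31, 31)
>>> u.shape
(31, 19)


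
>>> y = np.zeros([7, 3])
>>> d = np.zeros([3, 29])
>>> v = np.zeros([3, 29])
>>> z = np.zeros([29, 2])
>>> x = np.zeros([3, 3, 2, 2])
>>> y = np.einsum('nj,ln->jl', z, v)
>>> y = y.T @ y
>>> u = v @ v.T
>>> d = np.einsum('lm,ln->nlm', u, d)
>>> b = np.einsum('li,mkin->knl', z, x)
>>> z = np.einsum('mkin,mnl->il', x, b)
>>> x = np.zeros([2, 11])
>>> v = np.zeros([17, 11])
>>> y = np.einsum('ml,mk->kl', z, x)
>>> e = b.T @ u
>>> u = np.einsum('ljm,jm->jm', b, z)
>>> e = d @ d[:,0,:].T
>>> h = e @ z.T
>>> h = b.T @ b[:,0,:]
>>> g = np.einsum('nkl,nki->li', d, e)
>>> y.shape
(11, 29)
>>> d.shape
(29, 3, 3)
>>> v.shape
(17, 11)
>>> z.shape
(2, 29)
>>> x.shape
(2, 11)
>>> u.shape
(2, 29)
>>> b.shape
(3, 2, 29)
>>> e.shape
(29, 3, 29)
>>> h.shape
(29, 2, 29)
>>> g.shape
(3, 29)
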